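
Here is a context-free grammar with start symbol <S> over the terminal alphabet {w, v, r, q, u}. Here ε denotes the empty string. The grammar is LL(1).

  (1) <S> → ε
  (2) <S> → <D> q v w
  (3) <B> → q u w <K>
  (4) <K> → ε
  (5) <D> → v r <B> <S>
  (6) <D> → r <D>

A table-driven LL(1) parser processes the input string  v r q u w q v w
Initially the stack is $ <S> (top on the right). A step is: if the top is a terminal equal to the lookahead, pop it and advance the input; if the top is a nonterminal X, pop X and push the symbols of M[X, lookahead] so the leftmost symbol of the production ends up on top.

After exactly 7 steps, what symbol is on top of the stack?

w

step 1: stack=$ <S>  input=v r q u w q v w $  — expand <S> → <D> q v w
step 2: stack=$ w v q <D>  input=v r q u w q v w $  — expand <D> → v r <B> <S>
step 3: stack=$ w v q <S> <B> r v  input=v r q u w q v w $  — match v
step 4: stack=$ w v q <S> <B> r  input=r q u w q v w $  — match r
step 5: stack=$ w v q <S> <B>  input=q u w q v w $  — expand <B> → q u w <K>
step 6: stack=$ w v q <S> <K> w u q  input=q u w q v w $  — match q
step 7: stack=$ w v q <S> <K> w u  input=u w q v w $  — match u
Stack after step 7: $ w v q <S> <K> w (top = w).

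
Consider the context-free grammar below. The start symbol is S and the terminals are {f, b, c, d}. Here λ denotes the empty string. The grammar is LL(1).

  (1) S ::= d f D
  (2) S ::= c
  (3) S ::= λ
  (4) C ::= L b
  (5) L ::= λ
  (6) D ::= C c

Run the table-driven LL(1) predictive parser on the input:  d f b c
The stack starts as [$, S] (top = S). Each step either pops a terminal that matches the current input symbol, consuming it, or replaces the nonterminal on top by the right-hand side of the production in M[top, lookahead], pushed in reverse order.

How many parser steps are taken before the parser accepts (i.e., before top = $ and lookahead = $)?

step 1: stack=$ S  input=d f b c $  — expand S ::= d f D
step 2: stack=$ D f d  input=d f b c $  — match d
step 3: stack=$ D f  input=f b c $  — match f
step 4: stack=$ D  input=b c $  — expand D ::= C c
step 5: stack=$ c C  input=b c $  — expand C ::= L b
step 6: stack=$ c b L  input=b c $  — expand L ::= λ
step 7: stack=$ c b  input=b c $  — match b
step 8: stack=$ c  input=c $  — match c
Accept reached after 8 steps.

8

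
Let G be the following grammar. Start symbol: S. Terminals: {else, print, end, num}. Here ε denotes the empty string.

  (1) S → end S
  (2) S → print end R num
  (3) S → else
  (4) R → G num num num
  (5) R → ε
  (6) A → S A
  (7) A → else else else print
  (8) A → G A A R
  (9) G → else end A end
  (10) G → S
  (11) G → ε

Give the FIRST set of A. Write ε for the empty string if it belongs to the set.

{else, end, print}

FIRST(S): from S→end S we get {end}; from S→print end R num we get {print}; from S→else we get {else}. So FIRST(S) = {else, end, print}.
FIRST(G): from G→else end A end we get {else}; from G→S we get {else, end, print}; from G→ε we get {ε}. So FIRST(G) = {ε, else, end, print}.
FIRST(R): from R→G num num num we get {else, end, num, print}; from R→ε we get {ε}. So FIRST(R) = {ε, else, end, num, print}.
FIRST(A): from A→S A we get {else, end, print}; from A→else else else print we get {else}; from A→G A A R we get {else, end, print}. So FIRST(A) = {else, end, print}.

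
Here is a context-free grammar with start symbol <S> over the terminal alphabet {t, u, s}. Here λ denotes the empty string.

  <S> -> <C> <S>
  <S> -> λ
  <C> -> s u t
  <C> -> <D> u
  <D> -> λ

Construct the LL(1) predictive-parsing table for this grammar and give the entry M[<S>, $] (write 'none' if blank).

FIRST(<D>): from <D>->λ we get {λ}. So FIRST(<D>) = {λ}.
FIRST(<C>): from <C>->s u t we get {s}; from <C>-><D> u we get {u}. So FIRST(<C>) = {s, u}.
FIRST(<S>): from <S>-><C> <S> we get {s, u}; from <S>->λ we get {λ}. So FIRST(<S>) = {λ, s, u}.
FOLLOW(<S>) includes $ since <S> is the start symbol.
FOLLOW(<S>): in <S>-><C> <S>, the suffix after <S> is empty (adds nothing new). Thus FOLLOW(<S>) = {$}.
For <S> -> <C> <S>: FIRST(<C> <S>) = {s, u}, so it goes in M[<S>, t] for t ∈ {s, u}.
For <S> -> λ: FIRST(λ) = {λ}, so it goes in M[<S>, t] for t ∈ {}; since λ ∈ FIRST, also for every t ∈ FOLLOW(<S>) = {$}.

<S> -> λ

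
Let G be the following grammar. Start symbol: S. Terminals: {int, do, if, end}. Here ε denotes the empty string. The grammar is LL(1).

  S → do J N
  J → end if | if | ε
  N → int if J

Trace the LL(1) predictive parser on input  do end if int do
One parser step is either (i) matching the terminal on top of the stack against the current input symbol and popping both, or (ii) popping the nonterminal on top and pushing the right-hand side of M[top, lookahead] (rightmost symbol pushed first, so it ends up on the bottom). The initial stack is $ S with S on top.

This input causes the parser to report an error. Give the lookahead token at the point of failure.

step 1: stack=$ S  input=do end if int do $  — expand S → do J N
step 2: stack=$ N J do  input=do end if int do $  — match do
step 3: stack=$ N J  input=end if int do $  — expand J → end if
step 4: stack=$ N if end  input=end if int do $  — match end
step 5: stack=$ N if  input=if int do $  — match if
step 6: stack=$ N  input=int do $  — expand N → int if J
step 7: stack=$ J if int  input=int do $  — match int
step 8: stack=$ J if  input=do $  — error: top is terminal if but lookahead is do

do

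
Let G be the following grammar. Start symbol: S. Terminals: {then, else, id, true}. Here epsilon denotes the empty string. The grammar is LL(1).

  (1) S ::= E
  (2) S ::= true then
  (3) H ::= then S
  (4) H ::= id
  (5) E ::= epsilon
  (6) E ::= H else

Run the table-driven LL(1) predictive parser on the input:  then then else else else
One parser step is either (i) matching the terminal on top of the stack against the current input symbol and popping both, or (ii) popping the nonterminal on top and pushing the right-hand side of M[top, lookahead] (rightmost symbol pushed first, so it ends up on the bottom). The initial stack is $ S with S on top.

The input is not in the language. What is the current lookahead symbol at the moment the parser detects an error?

      Stack               Input                       Action
   1  $ S                 then then else else else $  expand S ::= E
   2  $ E                 then then else else else $  expand E ::= H else
   3  $ else H            then then else else else $  expand H ::= then S
   4  $ else S then       then then else else else $  match then
   5  $ else S            then else else else $       expand S ::= E
   6  $ else E            then else else else $       expand E ::= H else
   7  $ else else H       then else else else $       expand H ::= then S
   8  $ else else S then  then else else else $       match then
   9  $ else else S       else else else $            expand S ::= E
  10  $ else else E       else else else $            expand E ::= epsilon
  11  $ else else         else else else $            match else
  12  $ else              else else $                 match else
  13  $                   else $                      error: stack empty but input remains

else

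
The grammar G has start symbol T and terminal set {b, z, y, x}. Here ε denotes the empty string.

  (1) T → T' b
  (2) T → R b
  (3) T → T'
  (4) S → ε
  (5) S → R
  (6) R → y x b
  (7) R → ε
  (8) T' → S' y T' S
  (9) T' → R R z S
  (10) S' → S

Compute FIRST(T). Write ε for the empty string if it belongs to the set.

{b, y, z}

FIRST(R): from R→y x b we get {y}; from R→ε we get {ε}. So FIRST(R) = {ε, y}.
FIRST(S): from S→ε we get {ε}; from S→R we get {ε, y}. So FIRST(S) = {ε, y}.
FIRST(S'): from S'→S we get {ε, y}. So FIRST(S') = {ε, y}.
FIRST(T'): from T'→S' y T' S we get {y}; from T'→R R z S we get {y, z}. So FIRST(T') = {y, z}.
FIRST(T): from T→T' b we get {y, z}; from T→R b we get {b, y}; from T→T' we get {y, z}. So FIRST(T) = {b, y, z}.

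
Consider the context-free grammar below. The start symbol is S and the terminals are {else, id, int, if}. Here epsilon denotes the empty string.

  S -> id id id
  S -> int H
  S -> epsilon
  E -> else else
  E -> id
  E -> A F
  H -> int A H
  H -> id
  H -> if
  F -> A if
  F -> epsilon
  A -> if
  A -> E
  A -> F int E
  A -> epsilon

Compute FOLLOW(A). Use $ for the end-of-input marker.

FIRST(S): from S->id id id we get {id}; from S->int H we get {int}; from S->epsilon we get {epsilon}. So FIRST(S) = {epsilon, id, int}.
FIRST(H): from H->int A H we get {int}; from H->id we get {id}; from H->if we get {if}. So FIRST(H) = {id, if, int}.
FIRST(E): from E->else else we get {else}; from E->id we get {id}; from E->A F we get {epsilon, else, id, if, int}. So FIRST(E) = {epsilon, else, id, if, int}.
FIRST(F): from F->A if we get {else, id, if, int}; from F->epsilon we get {epsilon}. So FIRST(F) = {epsilon, else, id, if, int}.
FIRST(A): from A->if we get {if}; from A->E we get {epsilon, else, id, if, int}; from A->F int E we get {else, id, if, int}; from A->epsilon we get {epsilon}. So FIRST(A) = {epsilon, else, id, if, int}.
FOLLOW(S) includes $ since S is the start symbol.
FOLLOW(S): S appears on no right-hand side. Thus FOLLOW(S) = {$}.
FOLLOW(H): in S->int H, the suffix after H is empty, so FOLLOW(H) ⊇ FOLLOW(S) = {$}; in H->int A H, the suffix after H is empty (adds nothing new). Thus FOLLOW(H) = {$}.
FOLLOW(E): in A->E, the suffix after E is empty, so FOLLOW(E) ⊇ FOLLOW(A) = {else, id, if, int}; in A->F int E, the suffix after E is empty, so FOLLOW(E) ⊇ FOLLOW(A) = {else, id, if, int}. Thus FOLLOW(E) = {else, id, if, int}.
FOLLOW(F): in E->A F, the suffix after F is empty, so FOLLOW(F) ⊇ FOLLOW(E) = {else, id, if, int}; in A->F int E, F is followed by int E with FIRST {int}. Thus FOLLOW(F) = {else, id, if, int}.
FOLLOW(A): in E->A F, A is followed by F with FIRST {epsilon, else, id, if, int}; in E->A F, the suffix after A is nullable, so FOLLOW(A) ⊇ FOLLOW(E) = {else, id, if, int}; in H->int A H, A is followed by H with FIRST {id, if, int}; in F->A if, A is followed by if with FIRST {if}. Thus FOLLOW(A) = {else, id, if, int}.

{else, id, if, int}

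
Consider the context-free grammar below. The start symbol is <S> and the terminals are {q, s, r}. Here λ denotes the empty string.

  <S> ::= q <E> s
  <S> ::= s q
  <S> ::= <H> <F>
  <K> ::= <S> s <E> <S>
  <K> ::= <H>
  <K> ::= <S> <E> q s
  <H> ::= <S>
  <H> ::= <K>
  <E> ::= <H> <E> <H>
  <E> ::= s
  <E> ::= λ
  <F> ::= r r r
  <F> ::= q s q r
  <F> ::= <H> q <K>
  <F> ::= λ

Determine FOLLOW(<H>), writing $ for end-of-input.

FIRST(<S>): from <S>::=q <E> s we get {q}; from <S>::=s q we get {s}; from <S>::=<H> <F> we get {q, s}. So FIRST(<S>) = {q, s}.
FIRST(<K>): from <K>::=<S> s <E> <S> we get {q, s}; from <K>::=<H> we get {q, s}; from <K>::=<S> <E> q s we get {q, s}. So FIRST(<K>) = {q, s}.
FIRST(<H>): from <H>::=<S> we get {q, s}; from <H>::=<K> we get {q, s}. So FIRST(<H>) = {q, s}.
FIRST(<E>): from <E>::=<H> <E> <H> we get {q, s}; from <E>::=s we get {s}; from <E>::=λ we get {λ}. So FIRST(<E>) = {λ, q, s}.
FIRST(<F>): from <F>::=r r r we get {r}; from <F>::=q s q r we get {q}; from <F>::=<H> q <K> we get {q, s}; from <F>::=λ we get {λ}. So FIRST(<F>) = {λ, q, r, s}.
FOLLOW(<S>) includes $ since <S> is the start symbol.
FOLLOW(<E>): in <S>::=q <E> s, <E> is followed by s with FIRST {s}; in <K>::=<S> s <E> <S>, <E> is followed by <S> with FIRST {q, s}; in <K>::=<S> <E> q s, <E> is followed by q s with FIRST {q}; in <E>::=<H> <E> <H>, <E> is followed by <H> with FIRST {q, s}. Thus FOLLOW(<E>) = {q, s}.
FOLLOW(<S>): in <K>::=<S> s <E> <S> (occurrence 1), <S> is followed by s <E> <S> with FIRST {s}; in <K>::=<S> s <E> <S> (occurrence 2), the suffix after <S> is empty, so FOLLOW(<S>) ⊇ FOLLOW(<K>) = {$, q, r, s}; in <K>::=<S> <E> q s, <S> is followed by <E> q s with FIRST {q, s}; in <H>::=<S>, the suffix after <S> is empty, so FOLLOW(<S>) ⊇ FOLLOW(<H>) = {$, q, r, s}. Thus FOLLOW(<S>) = {$, q, r, s}.
FOLLOW(<F>): in <S>::=<H> <F>, the suffix after <F> is empty, so FOLLOW(<F>) ⊇ FOLLOW(<S>) = {$, q, r, s}. Thus FOLLOW(<F>) = {$, q, r, s}.
FOLLOW(<K>): in <H>::=<K>, the suffix after <K> is empty, so FOLLOW(<K>) ⊇ FOLLOW(<H>) = {$, q, r, s}; in <F>::=<H> q <K>, the suffix after <K> is empty, so FOLLOW(<K>) ⊇ FOLLOW(<F>) = {$, q, r, s}. Thus FOLLOW(<K>) = {$, q, r, s}.
FOLLOW(<H>): in <S>::=<H> <F>, <H> is followed by <F> with FIRST {λ, q, r, s}; in <S>::=<H> <F>, the suffix after <H> is nullable, so FOLLOW(<H>) ⊇ FOLLOW(<S>) = {$, q, r, s}; in <K>::=<H>, the suffix after <H> is empty, so FOLLOW(<H>) ⊇ FOLLOW(<K>) = {$, q, r, s}; in <E>::=<H> <E> <H> (occurrence 1), <H> is followed by <E> <H> with FIRST {q, s}; in <E>::=<H> <E> <H> (occurrence 2), the suffix after <H> is empty, so FOLLOW(<H>) ⊇ FOLLOW(<E>) = {q, s}; in <F>::=<H> q <K>, <H> is followed by q <K> with FIRST {q}. Thus FOLLOW(<H>) = {$, q, r, s}.

{$, q, r, s}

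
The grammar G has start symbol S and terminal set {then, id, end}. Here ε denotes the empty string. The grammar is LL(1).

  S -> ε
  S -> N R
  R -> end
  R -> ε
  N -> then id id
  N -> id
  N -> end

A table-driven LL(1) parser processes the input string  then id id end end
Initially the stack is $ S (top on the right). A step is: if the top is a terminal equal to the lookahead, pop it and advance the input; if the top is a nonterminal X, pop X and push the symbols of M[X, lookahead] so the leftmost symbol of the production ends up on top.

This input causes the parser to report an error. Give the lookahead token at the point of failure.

     Stack           Input                 Action
  1  $ S             then id id end end $  expand S -> N R
  2  $ R N           then id id end end $  expand N -> then id id
  3  $ R id id then  then id id end end $  match then
  4  $ R id id       id id end end $       match id
  5  $ R id          id end end $          match id
  6  $ R             end end $             expand R -> end
  7  $ end           end end $             match end
  8  $               end $                 error: stack empty but input remains

end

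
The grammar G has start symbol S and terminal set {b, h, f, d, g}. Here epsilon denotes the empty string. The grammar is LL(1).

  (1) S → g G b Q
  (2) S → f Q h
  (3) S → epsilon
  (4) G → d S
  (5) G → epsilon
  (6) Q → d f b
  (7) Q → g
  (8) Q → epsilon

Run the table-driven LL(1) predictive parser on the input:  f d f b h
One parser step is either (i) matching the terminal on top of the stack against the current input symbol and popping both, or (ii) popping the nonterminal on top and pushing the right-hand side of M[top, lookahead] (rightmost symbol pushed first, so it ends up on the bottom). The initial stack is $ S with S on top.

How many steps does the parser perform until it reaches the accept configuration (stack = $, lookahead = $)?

7

     Stack      Input        Action
  1  $ S        f d f b h $  expand S → f Q h
  2  $ h Q f    f d f b h $  match f
  3  $ h Q      d f b h $    expand Q → d f b
  4  $ h b f d  d f b h $    match d
  5  $ h b f    f b h $      match f
  6  $ h b      b h $        match b
  7  $ h        h $          match h
Accept reached after 7 steps.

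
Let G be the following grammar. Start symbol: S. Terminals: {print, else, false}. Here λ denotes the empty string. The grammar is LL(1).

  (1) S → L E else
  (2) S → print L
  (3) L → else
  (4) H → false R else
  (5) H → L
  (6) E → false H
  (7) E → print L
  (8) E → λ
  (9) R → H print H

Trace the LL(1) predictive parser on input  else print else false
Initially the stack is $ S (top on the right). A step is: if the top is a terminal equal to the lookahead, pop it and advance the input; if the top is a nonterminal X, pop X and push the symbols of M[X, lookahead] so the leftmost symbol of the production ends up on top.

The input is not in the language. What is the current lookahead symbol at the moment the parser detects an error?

step 1: stack=$ S  input=else print else false $  — expand S → L E else
step 2: stack=$ else E L  input=else print else false $  — expand L → else
step 3: stack=$ else E else  input=else print else false $  — match else
step 4: stack=$ else E  input=print else false $  — expand E → print L
step 5: stack=$ else L print  input=print else false $  — match print
step 6: stack=$ else L  input=else false $  — expand L → else
step 7: stack=$ else else  input=else false $  — match else
step 8: stack=$ else  input=false $  — error: top is terminal else but lookahead is false

false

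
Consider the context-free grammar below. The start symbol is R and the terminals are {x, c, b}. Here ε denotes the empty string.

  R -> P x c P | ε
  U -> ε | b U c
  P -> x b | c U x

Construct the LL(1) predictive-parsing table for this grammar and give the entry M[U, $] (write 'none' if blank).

FIRST(U) = {ε, b}
FIRST(P) = {c, x}
FIRST(R) = {ε, c, x}  (via P x c P)
FOLLOW(R) includes $ since R is the start symbol.
FOLLOW(U): in U->b U c, U is followed by c with FIRST {c}; in P->c U x, U is followed by x with FIRST {x}. Thus FOLLOW(U) = {c, x}.
For U -> ε: FIRST(ε) = {ε}, so it goes in M[U, t] for t ∈ {}; since ε ∈ FIRST, also for every t ∈ FOLLOW(U) = {c, x}.
For U -> b U c: FIRST(b U c) = {b}, so it goes in M[U, t] for t ∈ {b}.
None of these place a production in M[U, $].

none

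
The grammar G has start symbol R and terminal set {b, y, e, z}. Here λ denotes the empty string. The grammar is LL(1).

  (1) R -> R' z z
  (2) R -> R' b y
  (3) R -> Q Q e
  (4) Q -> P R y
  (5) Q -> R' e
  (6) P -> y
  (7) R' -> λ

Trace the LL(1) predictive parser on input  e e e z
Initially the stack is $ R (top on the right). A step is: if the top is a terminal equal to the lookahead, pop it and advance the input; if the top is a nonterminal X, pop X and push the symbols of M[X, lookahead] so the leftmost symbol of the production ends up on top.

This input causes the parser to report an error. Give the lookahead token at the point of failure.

z

     Stack       Input      Action
  1  $ R         e e e z $  expand R -> Q Q e
  2  $ e Q Q     e e e z $  expand Q -> R' e
  3  $ e Q e R'  e e e z $  expand R' -> λ
  4  $ e Q e     e e e z $  match e
  5  $ e Q       e e z $    expand Q -> R' e
  6  $ e e R'    e e z $    expand R' -> λ
  7  $ e e       e e z $    match e
  8  $ e         e z $      match e
  9  $           z $        error: stack empty but input remains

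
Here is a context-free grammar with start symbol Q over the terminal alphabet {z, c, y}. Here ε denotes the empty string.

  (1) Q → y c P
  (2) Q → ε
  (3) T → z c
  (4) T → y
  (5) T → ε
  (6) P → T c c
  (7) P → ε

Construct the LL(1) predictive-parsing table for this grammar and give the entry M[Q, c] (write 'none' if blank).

FIRST(Q) = {ε, y}
FIRST(T) = {ε, y, z}
FIRST(P) = {ε, c, y, z}  (via T c c)
FOLLOW(Q) includes $ since Q is the start symbol.
FOLLOW(Q): Q appears on no right-hand side. Thus FOLLOW(Q) = {$}.
For Q → y c P: FIRST(y c P) = {y}, so it goes in M[Q, t] for t ∈ {y}.
For Q → ε: FIRST(ε) = {ε}, so it goes in M[Q, t] for t ∈ {}; since ε ∈ FIRST, also for every t ∈ FOLLOW(Q) = {$}.
None of these place a production in M[Q, c].

none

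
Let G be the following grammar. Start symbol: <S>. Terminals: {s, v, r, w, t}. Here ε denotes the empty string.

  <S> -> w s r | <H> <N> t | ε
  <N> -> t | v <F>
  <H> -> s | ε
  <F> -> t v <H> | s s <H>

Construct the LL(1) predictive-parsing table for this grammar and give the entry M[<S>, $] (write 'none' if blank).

FIRST(<N>): from <N>->t we get {t}; from <N>->v <F> we get {v}. So FIRST(<N>) = {t, v}.
FIRST(<H>): from <H>->s we get {s}; from <H>->ε we get {ε}. So FIRST(<H>) = {ε, s}.
FIRST(<F>): from <F>->t v <H> we get {t}; from <F>->s s <H> we get {s}. So FIRST(<F>) = {s, t}.
FIRST(<S>): from <S>->w s r we get {w}; from <S>-><H> <N> t we get {s, t, v}; from <S>->ε we get {ε}. So FIRST(<S>) = {ε, s, t, v, w}.
FOLLOW(<S>) includes $ since <S> is the start symbol.
FOLLOW(<S>): <S> appears on no right-hand side. Thus FOLLOW(<S>) = {$}.
For <S> -> w s r: FIRST(w s r) = {w}, so it goes in M[<S>, t] for t ∈ {w}.
For <S> -> <H> <N> t: FIRST(<H> <N> t) = {s, t, v}, so it goes in M[<S>, t] for t ∈ {s, t, v}.
For <S> -> ε: FIRST(ε) = {ε}, so it goes in M[<S>, t] for t ∈ {}; since ε ∈ FIRST, also for every t ∈ FOLLOW(<S>) = {$}.

<S> -> ε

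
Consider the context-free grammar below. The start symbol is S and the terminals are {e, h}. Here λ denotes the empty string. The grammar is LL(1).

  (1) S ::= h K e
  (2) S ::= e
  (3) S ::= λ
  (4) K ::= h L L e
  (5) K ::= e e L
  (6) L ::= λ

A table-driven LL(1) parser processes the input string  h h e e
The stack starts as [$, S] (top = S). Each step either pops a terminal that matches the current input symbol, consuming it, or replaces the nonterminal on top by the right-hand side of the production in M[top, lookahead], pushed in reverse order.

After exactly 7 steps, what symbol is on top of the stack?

step 1: stack=$ S  input=h h e e $  — expand S ::= h K e
step 2: stack=$ e K h  input=h h e e $  — match h
step 3: stack=$ e K  input=h e e $  — expand K ::= h L L e
step 4: stack=$ e e L L h  input=h e e $  — match h
step 5: stack=$ e e L L  input=e e $  — expand L ::= λ
step 6: stack=$ e e L  input=e e $  — expand L ::= λ
step 7: stack=$ e e  input=e e $  — match e
Stack after step 7: $ e (top = e).

e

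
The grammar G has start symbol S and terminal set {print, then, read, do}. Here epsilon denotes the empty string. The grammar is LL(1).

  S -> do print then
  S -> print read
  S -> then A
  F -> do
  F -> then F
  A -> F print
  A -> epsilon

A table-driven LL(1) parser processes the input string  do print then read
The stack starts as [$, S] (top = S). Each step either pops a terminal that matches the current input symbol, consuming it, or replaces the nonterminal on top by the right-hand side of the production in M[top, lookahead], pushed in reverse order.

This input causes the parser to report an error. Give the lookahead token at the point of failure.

read

step 1: stack=$ S  input=do print then read $  — expand S -> do print then
step 2: stack=$ then print do  input=do print then read $  — match do
step 3: stack=$ then print  input=print then read $  — match print
step 4: stack=$ then  input=then read $  — match then
step 5: stack=$  input=read $  — error: stack empty but input remains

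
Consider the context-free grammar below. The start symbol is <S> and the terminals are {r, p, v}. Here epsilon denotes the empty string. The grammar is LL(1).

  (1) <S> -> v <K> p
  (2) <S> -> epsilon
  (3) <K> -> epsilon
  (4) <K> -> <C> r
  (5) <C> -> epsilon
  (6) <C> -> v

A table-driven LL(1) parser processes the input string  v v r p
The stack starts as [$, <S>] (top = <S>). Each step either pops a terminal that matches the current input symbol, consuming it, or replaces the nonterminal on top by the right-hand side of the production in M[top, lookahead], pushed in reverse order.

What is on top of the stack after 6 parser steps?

     Stack      Input      Action
  1  $ <S>      v v r p $  expand <S> -> v <K> p
  2  $ p <K> v  v v r p $  match v
  3  $ p <K>    v r p $    expand <K> -> <C> r
  4  $ p r <C>  v r p $    expand <C> -> v
  5  $ p r v    v r p $    match v
  6  $ p r      r p $      match r
Stack after step 6: $ p (top = p).

p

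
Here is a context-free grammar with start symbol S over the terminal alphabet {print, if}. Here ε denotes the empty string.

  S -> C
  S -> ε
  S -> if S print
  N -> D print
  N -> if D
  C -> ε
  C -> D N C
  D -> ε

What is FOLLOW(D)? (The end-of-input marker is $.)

{$, if, print}

FIRST(D) = {ε}
FIRST(N) = {if, print}  (via D print)
FIRST(C) = {ε, if, print}  (via D N C)
FIRST(S) = {ε, if, print}  (via C)
FOLLOW(S) includes $ since S is the start symbol.
FOLLOW(S): in S->if S print, S is followed by print with FIRST {print}. Thus FOLLOW(S) = {$, print}.
FOLLOW(C): in S->C, the suffix after C is empty, so FOLLOW(C) ⊇ FOLLOW(S) = {$, print}; in C->D N C, the suffix after C is empty (adds nothing new). Thus FOLLOW(C) = {$, print}.
FOLLOW(N): in C->D N C, N is followed by C with FIRST {ε, if, print}; in C->D N C, the suffix after N is nullable, so FOLLOW(N) ⊇ FOLLOW(C) = {$, print}. Thus FOLLOW(N) = {$, if, print}.
FOLLOW(D): in N->D print, D is followed by print with FIRST {print}; in N->if D, the suffix after D is empty, so FOLLOW(D) ⊇ FOLLOW(N) = {$, if, print}; in C->D N C, D is followed by N C with FIRST {if, print}. Thus FOLLOW(D) = {$, if, print}.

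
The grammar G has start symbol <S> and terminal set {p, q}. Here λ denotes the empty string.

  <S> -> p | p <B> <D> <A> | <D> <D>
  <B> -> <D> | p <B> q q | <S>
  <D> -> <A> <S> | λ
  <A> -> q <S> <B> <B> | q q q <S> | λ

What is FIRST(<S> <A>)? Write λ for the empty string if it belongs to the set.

{λ, p, q}

FIRST(<A>) = {λ, q}
FIRST(<S>) = {λ, p, q}  (via <D> <D>)
FIRST(<D>) = {λ, p, q}  (via <A> <S>)
FIRST(<B>) = {λ, p, q}  (via <D>, <S>)
FIRST(<S> <A>): take FIRST of each symbol in turn, carrying on past any symbol whose FIRST contains λ; result {λ, p, q}.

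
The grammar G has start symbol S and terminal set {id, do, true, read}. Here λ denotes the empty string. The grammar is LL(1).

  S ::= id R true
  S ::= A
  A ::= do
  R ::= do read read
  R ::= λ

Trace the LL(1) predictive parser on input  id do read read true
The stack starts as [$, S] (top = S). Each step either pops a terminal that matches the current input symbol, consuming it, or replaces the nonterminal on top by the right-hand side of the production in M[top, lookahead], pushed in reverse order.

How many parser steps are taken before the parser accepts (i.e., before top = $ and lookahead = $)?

     Stack                Input                   Action
  1  $ S                  id do read read true $  expand S ::= id R true
  2  $ true R id          id do read read true $  match id
  3  $ true R             do read read true $     expand R ::= do read read
  4  $ true read read do  do read read true $     match do
  5  $ true read read     read read true $        match read
  6  $ true read          read true $             match read
  7  $ true               true $                  match true
Accept reached after 7 steps.

7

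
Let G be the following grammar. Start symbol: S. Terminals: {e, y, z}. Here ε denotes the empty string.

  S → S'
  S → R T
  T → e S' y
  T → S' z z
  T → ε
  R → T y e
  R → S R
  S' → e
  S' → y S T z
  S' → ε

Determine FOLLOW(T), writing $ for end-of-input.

{$, e, y, z}

FIRST(S') = {ε, e, y}
FIRST(T) = {ε, e, y, z}  (via S' z z)
FIRST(S) = {ε, e, y, z}  (via S', R T)
FIRST(R) = {e, y, z}  (via T y e, S R)
FOLLOW(S) includes $ since S is the start symbol.
FOLLOW(S): in R→S R, S is followed by R with FIRST {e, y, z}; in S'→y S T z, S is followed by T z with FIRST {e, y, z}. Thus FOLLOW(S) = {$, e, y, z}.
FOLLOW(T): in S→R T, the suffix after T is empty, so FOLLOW(T) ⊇ FOLLOW(S) = {$, e, y, z}; in R→T y e, T is followed by y e with FIRST {y}; in S'→y S T z, T is followed by z with FIRST {z}. Thus FOLLOW(T) = {$, e, y, z}.
FOLLOW(R): in S→R T, R is followed by T with FIRST {ε, e, y, z}; in S→R T, the suffix after R is nullable, so FOLLOW(R) ⊇ FOLLOW(S) = {$, e, y, z}; in R→S R, the suffix after R is empty (adds nothing new). Thus FOLLOW(R) = {$, e, y, z}.
FOLLOW(S'): in S→S', the suffix after S' is empty, so FOLLOW(S') ⊇ FOLLOW(S) = {$, e, y, z}; in T→e S' y, S' is followed by y with FIRST {y}; in T→S' z z, S' is followed by z z with FIRST {z}. Thus FOLLOW(S') = {$, e, y, z}.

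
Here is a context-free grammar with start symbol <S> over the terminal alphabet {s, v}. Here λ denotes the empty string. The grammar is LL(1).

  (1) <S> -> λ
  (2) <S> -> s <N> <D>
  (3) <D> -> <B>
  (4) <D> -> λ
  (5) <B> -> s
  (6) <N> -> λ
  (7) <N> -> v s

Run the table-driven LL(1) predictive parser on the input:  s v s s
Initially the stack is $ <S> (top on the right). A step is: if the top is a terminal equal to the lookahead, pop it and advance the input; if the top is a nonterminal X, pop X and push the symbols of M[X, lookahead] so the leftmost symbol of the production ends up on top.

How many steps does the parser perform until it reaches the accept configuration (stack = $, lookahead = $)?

     Stack        Input      Action
  1  $ <S>        s v s s $  expand <S> -> s <N> <D>
  2  $ <D> <N> s  s v s s $  match s
  3  $ <D> <N>    v s s $    expand <N> -> v s
  4  $ <D> s v    v s s $    match v
  5  $ <D> s      s s $      match s
  6  $ <D>        s $        expand <D> -> <B>
  7  $ <B>        s $        expand <B> -> s
  8  $ s          s $        match s
Accept reached after 8 steps.

8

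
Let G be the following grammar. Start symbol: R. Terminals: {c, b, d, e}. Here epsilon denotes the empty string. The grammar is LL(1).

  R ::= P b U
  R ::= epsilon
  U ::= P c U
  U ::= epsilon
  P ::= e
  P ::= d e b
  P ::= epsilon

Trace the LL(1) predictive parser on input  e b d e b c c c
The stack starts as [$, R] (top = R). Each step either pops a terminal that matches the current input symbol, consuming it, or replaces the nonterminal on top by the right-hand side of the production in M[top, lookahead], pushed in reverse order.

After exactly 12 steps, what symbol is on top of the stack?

c

step 1: stack=$ R  input=e b d e b c c c $  — expand R ::= P b U
step 2: stack=$ U b P  input=e b d e b c c c $  — expand P ::= e
step 3: stack=$ U b e  input=e b d e b c c c $  — match e
step 4: stack=$ U b  input=b d e b c c c $  — match b
step 5: stack=$ U  input=d e b c c c $  — expand U ::= P c U
step 6: stack=$ U c P  input=d e b c c c $  — expand P ::= d e b
step 7: stack=$ U c b e d  input=d e b c c c $  — match d
step 8: stack=$ U c b e  input=e b c c c $  — match e
step 9: stack=$ U c b  input=b c c c $  — match b
step 10: stack=$ U c  input=c c c $  — match c
step 11: stack=$ U  input=c c $  — expand U ::= P c U
step 12: stack=$ U c P  input=c c $  — expand P ::= epsilon
Stack after step 12: $ U c (top = c).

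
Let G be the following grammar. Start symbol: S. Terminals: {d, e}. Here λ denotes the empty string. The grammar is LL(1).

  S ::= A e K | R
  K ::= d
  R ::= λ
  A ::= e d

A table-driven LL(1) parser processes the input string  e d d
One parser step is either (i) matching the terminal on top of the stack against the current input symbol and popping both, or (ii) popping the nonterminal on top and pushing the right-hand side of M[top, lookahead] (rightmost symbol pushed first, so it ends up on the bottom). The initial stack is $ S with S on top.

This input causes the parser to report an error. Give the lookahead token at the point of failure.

step 1: stack=$ S  input=e d d $  — expand S ::= A e K
step 2: stack=$ K e A  input=e d d $  — expand A ::= e d
step 3: stack=$ K e d e  input=e d d $  — match e
step 4: stack=$ K e d  input=d d $  — match d
step 5: stack=$ K e  input=d $  — error: top is terminal e but lookahead is d

d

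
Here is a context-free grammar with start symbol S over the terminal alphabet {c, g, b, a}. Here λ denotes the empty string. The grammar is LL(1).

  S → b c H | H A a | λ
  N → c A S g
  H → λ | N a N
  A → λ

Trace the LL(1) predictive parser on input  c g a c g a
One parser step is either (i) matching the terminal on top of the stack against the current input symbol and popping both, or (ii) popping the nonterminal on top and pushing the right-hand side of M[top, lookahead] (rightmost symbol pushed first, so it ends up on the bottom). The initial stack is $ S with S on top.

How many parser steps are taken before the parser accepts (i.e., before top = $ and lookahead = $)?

15

step 1: stack=$ S  input=c g a c g a $  — expand S → H A a
step 2: stack=$ a A H  input=c g a c g a $  — expand H → N a N
step 3: stack=$ a A N a N  input=c g a c g a $  — expand N → c A S g
step 4: stack=$ a A N a g S A c  input=c g a c g a $  — match c
step 5: stack=$ a A N a g S A  input=g a c g a $  — expand A → λ
step 6: stack=$ a A N a g S  input=g a c g a $  — expand S → λ
step 7: stack=$ a A N a g  input=g a c g a $  — match g
step 8: stack=$ a A N a  input=a c g a $  — match a
step 9: stack=$ a A N  input=c g a $  — expand N → c A S g
step 10: stack=$ a A g S A c  input=c g a $  — match c
step 11: stack=$ a A g S A  input=g a $  — expand A → λ
step 12: stack=$ a A g S  input=g a $  — expand S → λ
step 13: stack=$ a A g  input=g a $  — match g
step 14: stack=$ a A  input=a $  — expand A → λ
step 15: stack=$ a  input=a $  — match a
Accept reached after 15 steps.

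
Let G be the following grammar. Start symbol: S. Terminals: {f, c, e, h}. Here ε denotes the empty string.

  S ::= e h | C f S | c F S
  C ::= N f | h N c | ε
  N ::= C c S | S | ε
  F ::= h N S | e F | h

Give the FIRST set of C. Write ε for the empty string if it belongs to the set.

FIRST(F) = {e, h}
FIRST(S) = {c, e, f, h}  (via C f S)
FIRST(C) = {ε, c, e, f, h}  (via N f)
FIRST(N) = {ε, c, e, f, h}  (via C c S, S)

{ε, c, e, f, h}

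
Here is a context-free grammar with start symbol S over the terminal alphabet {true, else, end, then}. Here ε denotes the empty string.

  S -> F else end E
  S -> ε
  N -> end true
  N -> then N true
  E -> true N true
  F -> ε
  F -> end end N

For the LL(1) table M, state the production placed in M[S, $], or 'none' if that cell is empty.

FIRST(N) = {end, then}
FIRST(E) = {true}
FIRST(F) = {ε, end}
FIRST(S) = {ε, else, end}  (via F else end E)
FOLLOW(S) includes $ since S is the start symbol.
FOLLOW(S): S appears on no right-hand side. Thus FOLLOW(S) = {$}.
For S -> F else end E: FIRST(F else end E) = {else, end}, so it goes in M[S, t] for t ∈ {else, end}.
For S -> ε: FIRST(ε) = {ε}, so it goes in M[S, t] for t ∈ {}; since ε ∈ FIRST, also for every t ∈ FOLLOW(S) = {$}.

S -> ε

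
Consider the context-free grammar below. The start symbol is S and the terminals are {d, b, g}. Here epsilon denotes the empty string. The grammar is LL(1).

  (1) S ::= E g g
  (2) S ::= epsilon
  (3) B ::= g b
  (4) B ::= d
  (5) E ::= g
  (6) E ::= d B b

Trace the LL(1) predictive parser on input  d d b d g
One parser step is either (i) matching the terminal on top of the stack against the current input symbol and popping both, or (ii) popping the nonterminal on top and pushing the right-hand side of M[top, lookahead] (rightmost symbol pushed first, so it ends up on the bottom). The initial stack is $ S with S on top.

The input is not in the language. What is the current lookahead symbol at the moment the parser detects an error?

d

step 1: stack=$ S  input=d d b d g $  — expand S ::= E g g
step 2: stack=$ g g E  input=d d b d g $  — expand E ::= d B b
step 3: stack=$ g g b B d  input=d d b d g $  — match d
step 4: stack=$ g g b B  input=d b d g $  — expand B ::= d
step 5: stack=$ g g b d  input=d b d g $  — match d
step 6: stack=$ g g b  input=b d g $  — match b
step 7: stack=$ g g  input=d g $  — error: top is terminal g but lookahead is d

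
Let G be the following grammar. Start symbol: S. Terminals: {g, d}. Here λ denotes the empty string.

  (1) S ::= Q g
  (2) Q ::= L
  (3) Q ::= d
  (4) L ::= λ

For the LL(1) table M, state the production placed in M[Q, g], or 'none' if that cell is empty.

Q ::= L

FIRST(L): from L::=λ we get {λ}. So FIRST(L) = {λ}.
FIRST(Q): from Q::=L we get {λ}; from Q::=d we get {d}. So FIRST(Q) = {λ, d}.
FIRST(S): from S::=Q g we get {d, g}. So FIRST(S) = {d, g}.
FOLLOW(S) includes $ since S is the start symbol.
FOLLOW(Q): in S::=Q g, Q is followed by g with FIRST {g}. Thus FOLLOW(Q) = {g}.
For Q ::= L: FIRST(L) = {λ}, so it goes in M[Q, t] for t ∈ {}; since λ ∈ FIRST, also for every t ∈ FOLLOW(Q) = {g}.
For Q ::= d: FIRST(d) = {d}, so it goes in M[Q, t] for t ∈ {d}.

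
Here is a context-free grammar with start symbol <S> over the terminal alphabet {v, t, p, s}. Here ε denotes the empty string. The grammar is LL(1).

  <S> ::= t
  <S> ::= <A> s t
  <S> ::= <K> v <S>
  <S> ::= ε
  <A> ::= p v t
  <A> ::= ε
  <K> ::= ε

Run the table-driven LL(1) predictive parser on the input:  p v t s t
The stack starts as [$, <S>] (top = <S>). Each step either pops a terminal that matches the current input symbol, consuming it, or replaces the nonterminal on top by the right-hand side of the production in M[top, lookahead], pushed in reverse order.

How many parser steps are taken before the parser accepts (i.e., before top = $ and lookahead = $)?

step 1: stack=$ <S>  input=p v t s t $  — expand <S> ::= <A> s t
step 2: stack=$ t s <A>  input=p v t s t $  — expand <A> ::= p v t
step 3: stack=$ t s t v p  input=p v t s t $  — match p
step 4: stack=$ t s t v  input=v t s t $  — match v
step 5: stack=$ t s t  input=t s t $  — match t
step 6: stack=$ t s  input=s t $  — match s
step 7: stack=$ t  input=t $  — match t
Accept reached after 7 steps.

7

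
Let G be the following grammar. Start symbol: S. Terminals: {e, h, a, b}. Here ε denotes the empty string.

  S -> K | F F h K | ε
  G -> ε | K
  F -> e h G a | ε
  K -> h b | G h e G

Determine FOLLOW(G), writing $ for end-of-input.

{$, a, h}

FIRST(F): from F->e h G a we get {e}; from F->ε we get {ε}. So FIRST(F) = {ε, e}.
FIRST(S): from S->K we get {h}; from S->F F h K we get {e, h}; from S->ε we get {ε}. So FIRST(S) = {ε, e, h}.
FIRST(G): from G->ε we get {ε}; from G->K we get {h}. So FIRST(G) = {ε, h}.
FIRST(K): from K->h b we get {h}; from K->G h e G we get {h}. So FIRST(K) = {h}.
FOLLOW(S) includes $ since S is the start symbol.
FOLLOW(S): S appears on no right-hand side. Thus FOLLOW(S) = {$}.
FOLLOW(F): in S->F F h K (occurrence 1), F is followed by F h K with FIRST {e, h}; in S->F F h K (occurrence 2), F is followed by h K with FIRST {h}. Thus FOLLOW(F) = {e, h}.
FOLLOW(G): in F->e h G a, G is followed by a with FIRST {a}; in K->G h e G (occurrence 1), G is followed by h e G with FIRST {h}; in K->G h e G (occurrence 2), the suffix after G is empty, so FOLLOW(G) ⊇ FOLLOW(K) = {$, a, h}. Thus FOLLOW(G) = {$, a, h}.
FOLLOW(K): in S->K, the suffix after K is empty, so FOLLOW(K) ⊇ FOLLOW(S) = {$}; in S->F F h K, the suffix after K is empty, so FOLLOW(K) ⊇ FOLLOW(S) = {$}; in G->K, the suffix after K is empty, so FOLLOW(K) ⊇ FOLLOW(G) = {$, a, h}. Thus FOLLOW(K) = {$, a, h}.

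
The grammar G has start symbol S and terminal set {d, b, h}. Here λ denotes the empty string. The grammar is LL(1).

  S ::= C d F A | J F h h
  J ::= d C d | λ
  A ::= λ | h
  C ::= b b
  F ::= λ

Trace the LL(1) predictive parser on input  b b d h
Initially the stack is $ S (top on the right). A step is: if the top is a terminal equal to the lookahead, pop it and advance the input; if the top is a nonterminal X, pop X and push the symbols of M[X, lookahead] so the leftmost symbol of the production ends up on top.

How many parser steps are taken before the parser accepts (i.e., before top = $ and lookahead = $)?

step 1: stack=$ S  input=b b d h $  — expand S ::= C d F A
step 2: stack=$ A F d C  input=b b d h $  — expand C ::= b b
step 3: stack=$ A F d b b  input=b b d h $  — match b
step 4: stack=$ A F d b  input=b d h $  — match b
step 5: stack=$ A F d  input=d h $  — match d
step 6: stack=$ A F  input=h $  — expand F ::= λ
step 7: stack=$ A  input=h $  — expand A ::= h
step 8: stack=$ h  input=h $  — match h
Accept reached after 8 steps.

8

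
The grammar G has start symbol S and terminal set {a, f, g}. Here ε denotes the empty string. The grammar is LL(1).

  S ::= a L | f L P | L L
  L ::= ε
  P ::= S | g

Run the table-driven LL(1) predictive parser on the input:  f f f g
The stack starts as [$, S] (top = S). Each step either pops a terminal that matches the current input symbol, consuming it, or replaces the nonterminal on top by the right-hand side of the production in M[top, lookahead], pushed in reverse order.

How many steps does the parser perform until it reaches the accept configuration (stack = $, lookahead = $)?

step 1: stack=$ S  input=f f f g $  — expand S ::= f L P
step 2: stack=$ P L f  input=f f f g $  — match f
step 3: stack=$ P L  input=f f g $  — expand L ::= ε
step 4: stack=$ P  input=f f g $  — expand P ::= S
step 5: stack=$ S  input=f f g $  — expand S ::= f L P
step 6: stack=$ P L f  input=f f g $  — match f
step 7: stack=$ P L  input=f g $  — expand L ::= ε
step 8: stack=$ P  input=f g $  — expand P ::= S
step 9: stack=$ S  input=f g $  — expand S ::= f L P
step 10: stack=$ P L f  input=f g $  — match f
step 11: stack=$ P L  input=g $  — expand L ::= ε
step 12: stack=$ P  input=g $  — expand P ::= g
step 13: stack=$ g  input=g $  — match g
Accept reached after 13 steps.

13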